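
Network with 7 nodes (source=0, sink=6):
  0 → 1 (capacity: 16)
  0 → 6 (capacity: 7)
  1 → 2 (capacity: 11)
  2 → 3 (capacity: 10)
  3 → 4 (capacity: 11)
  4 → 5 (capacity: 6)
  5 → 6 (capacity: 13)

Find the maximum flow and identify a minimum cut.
Max flow = 13, Min cut edges: (0,6), (4,5)

Maximum flow: 13
Minimum cut: (0,6), (4,5)
Partition: S = [0, 1, 2, 3, 4], T = [5, 6]

Max-flow min-cut theorem verified: both equal 13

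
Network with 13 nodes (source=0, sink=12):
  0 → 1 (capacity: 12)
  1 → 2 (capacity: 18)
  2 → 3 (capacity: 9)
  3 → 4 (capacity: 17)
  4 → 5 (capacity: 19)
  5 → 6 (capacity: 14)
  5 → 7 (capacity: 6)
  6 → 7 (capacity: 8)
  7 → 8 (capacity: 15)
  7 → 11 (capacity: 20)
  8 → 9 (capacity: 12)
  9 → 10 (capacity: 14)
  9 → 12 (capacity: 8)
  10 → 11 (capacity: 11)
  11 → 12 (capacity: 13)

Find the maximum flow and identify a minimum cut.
Max flow = 9, Min cut edges: (2,3)

Maximum flow: 9
Minimum cut: (2,3)
Partition: S = [0, 1, 2], T = [3, 4, 5, 6, 7, 8, 9, 10, 11, 12]

Max-flow min-cut theorem verified: both equal 9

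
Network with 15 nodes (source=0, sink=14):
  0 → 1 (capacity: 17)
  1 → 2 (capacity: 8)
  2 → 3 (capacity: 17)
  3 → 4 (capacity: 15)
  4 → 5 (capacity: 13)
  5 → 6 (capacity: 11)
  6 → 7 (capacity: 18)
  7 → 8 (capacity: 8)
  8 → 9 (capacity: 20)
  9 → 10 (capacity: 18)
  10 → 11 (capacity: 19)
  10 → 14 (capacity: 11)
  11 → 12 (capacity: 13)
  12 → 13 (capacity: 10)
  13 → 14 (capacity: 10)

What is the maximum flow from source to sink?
Maximum flow = 8

Max flow: 8

Flow assignment:
  0 → 1: 8/17
  1 → 2: 8/8
  2 → 3: 8/17
  3 → 4: 8/15
  4 → 5: 8/13
  5 → 6: 8/11
  6 → 7: 8/18
  7 → 8: 8/8
  8 → 9: 8/20
  9 → 10: 8/18
  10 → 14: 8/11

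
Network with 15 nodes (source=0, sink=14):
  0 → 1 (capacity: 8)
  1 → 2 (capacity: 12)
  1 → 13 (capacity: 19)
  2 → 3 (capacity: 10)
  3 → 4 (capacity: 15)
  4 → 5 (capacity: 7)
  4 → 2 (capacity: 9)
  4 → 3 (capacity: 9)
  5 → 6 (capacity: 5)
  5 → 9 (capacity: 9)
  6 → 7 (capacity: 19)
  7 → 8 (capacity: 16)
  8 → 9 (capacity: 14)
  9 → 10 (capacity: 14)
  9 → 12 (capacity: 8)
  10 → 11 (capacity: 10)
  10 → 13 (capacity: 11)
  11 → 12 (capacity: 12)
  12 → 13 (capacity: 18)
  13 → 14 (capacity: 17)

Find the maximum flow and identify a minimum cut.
Max flow = 8, Min cut edges: (0,1)

Maximum flow: 8
Minimum cut: (0,1)
Partition: S = [0], T = [1, 2, 3, 4, 5, 6, 7, 8, 9, 10, 11, 12, 13, 14]

Max-flow min-cut theorem verified: both equal 8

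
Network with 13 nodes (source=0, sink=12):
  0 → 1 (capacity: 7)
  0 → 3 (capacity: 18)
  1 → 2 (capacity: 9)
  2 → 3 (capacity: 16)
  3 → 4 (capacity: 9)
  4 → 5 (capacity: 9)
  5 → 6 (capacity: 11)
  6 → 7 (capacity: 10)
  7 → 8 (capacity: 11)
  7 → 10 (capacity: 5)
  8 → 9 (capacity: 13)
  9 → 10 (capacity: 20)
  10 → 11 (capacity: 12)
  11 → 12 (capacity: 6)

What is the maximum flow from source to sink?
Maximum flow = 6

Max flow: 6

Flow assignment:
  0 → 1: 6/7
  1 → 2: 6/9
  2 → 3: 6/16
  3 → 4: 6/9
  4 → 5: 6/9
  5 → 6: 6/11
  6 → 7: 6/10
  7 → 8: 4/11
  7 → 10: 2/5
  8 → 9: 4/13
  9 → 10: 4/20
  10 → 11: 6/12
  11 → 12: 6/6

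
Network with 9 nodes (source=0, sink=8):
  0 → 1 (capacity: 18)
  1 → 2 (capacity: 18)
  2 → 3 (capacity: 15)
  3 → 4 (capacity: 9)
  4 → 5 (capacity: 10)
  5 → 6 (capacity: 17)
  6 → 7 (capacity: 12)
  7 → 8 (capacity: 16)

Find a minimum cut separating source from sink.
Min cut value = 9, edges: (3,4)

Min cut value: 9
Partition: S = [0, 1, 2, 3], T = [4, 5, 6, 7, 8]
Cut edges: (3,4)

By max-flow min-cut theorem, max flow = min cut = 9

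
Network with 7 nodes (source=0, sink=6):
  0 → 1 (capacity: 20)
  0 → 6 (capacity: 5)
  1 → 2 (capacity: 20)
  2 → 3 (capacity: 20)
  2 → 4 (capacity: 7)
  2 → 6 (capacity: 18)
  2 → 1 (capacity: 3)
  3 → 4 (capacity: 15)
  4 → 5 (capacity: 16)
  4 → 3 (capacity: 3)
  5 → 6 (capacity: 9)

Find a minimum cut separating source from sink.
Min cut value = 25, edges: (0,6), (1,2)

Min cut value: 25
Partition: S = [0, 1], T = [2, 3, 4, 5, 6]
Cut edges: (0,6), (1,2)

By max-flow min-cut theorem, max flow = min cut = 25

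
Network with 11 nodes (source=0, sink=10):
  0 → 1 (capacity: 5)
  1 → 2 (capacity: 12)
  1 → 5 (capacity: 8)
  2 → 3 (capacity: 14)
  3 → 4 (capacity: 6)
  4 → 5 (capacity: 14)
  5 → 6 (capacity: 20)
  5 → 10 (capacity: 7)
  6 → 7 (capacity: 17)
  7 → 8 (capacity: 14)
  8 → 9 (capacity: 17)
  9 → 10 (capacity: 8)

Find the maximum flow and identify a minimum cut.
Max flow = 5, Min cut edges: (0,1)

Maximum flow: 5
Minimum cut: (0,1)
Partition: S = [0], T = [1, 2, 3, 4, 5, 6, 7, 8, 9, 10]

Max-flow min-cut theorem verified: both equal 5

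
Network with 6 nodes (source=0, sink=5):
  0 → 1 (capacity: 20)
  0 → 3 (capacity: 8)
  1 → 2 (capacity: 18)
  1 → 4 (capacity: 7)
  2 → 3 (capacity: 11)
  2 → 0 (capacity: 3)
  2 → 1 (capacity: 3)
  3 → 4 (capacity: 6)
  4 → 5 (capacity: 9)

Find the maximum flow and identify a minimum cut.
Max flow = 9, Min cut edges: (4,5)

Maximum flow: 9
Minimum cut: (4,5)
Partition: S = [0, 1, 2, 3, 4], T = [5]

Max-flow min-cut theorem verified: both equal 9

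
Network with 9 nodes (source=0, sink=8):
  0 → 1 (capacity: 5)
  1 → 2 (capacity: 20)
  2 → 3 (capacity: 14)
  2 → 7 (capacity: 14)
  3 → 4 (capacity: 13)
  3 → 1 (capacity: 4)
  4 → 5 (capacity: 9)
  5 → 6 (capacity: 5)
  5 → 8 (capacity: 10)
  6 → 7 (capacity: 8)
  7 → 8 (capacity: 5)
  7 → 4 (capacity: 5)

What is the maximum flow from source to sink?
Maximum flow = 5

Max flow: 5

Flow assignment:
  0 → 1: 5/5
  1 → 2: 5/20
  2 → 7: 5/14
  7 → 8: 5/5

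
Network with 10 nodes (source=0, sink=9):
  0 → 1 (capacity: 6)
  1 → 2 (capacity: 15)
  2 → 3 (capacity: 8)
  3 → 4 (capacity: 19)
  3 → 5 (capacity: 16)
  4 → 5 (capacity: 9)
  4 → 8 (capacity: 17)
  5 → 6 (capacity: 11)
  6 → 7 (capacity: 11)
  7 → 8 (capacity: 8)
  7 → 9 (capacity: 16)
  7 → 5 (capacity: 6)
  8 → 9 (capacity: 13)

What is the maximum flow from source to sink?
Maximum flow = 6

Max flow: 6

Flow assignment:
  0 → 1: 6/6
  1 → 2: 6/15
  2 → 3: 6/8
  3 → 4: 6/19
  4 → 8: 6/17
  8 → 9: 6/13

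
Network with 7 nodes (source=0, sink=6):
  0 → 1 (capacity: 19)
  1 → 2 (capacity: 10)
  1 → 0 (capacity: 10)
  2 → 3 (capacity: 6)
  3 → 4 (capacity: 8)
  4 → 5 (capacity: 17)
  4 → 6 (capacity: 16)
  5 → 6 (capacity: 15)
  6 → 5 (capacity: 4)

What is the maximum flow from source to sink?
Maximum flow = 6

Max flow: 6

Flow assignment:
  0 → 1: 6/19
  1 → 2: 6/10
  2 → 3: 6/6
  3 → 4: 6/8
  4 → 6: 6/16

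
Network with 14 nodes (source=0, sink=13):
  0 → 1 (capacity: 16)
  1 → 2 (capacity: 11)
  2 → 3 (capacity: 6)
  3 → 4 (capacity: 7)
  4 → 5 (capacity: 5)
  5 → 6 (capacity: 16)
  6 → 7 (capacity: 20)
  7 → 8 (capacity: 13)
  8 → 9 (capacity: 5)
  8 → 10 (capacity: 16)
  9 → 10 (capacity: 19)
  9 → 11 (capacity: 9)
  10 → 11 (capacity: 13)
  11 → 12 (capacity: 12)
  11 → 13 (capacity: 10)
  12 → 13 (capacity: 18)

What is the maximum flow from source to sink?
Maximum flow = 5

Max flow: 5

Flow assignment:
  0 → 1: 5/16
  1 → 2: 5/11
  2 → 3: 5/6
  3 → 4: 5/7
  4 → 5: 5/5
  5 → 6: 5/16
  6 → 7: 5/20
  7 → 8: 5/13
  8 → 9: 5/5
  9 → 11: 5/9
  11 → 13: 5/10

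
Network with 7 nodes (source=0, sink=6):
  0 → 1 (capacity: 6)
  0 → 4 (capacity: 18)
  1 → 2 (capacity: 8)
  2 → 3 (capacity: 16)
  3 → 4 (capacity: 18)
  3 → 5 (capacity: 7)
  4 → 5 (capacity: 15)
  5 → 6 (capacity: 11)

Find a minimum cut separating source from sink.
Min cut value = 11, edges: (5,6)

Min cut value: 11
Partition: S = [0, 1, 2, 3, 4, 5], T = [6]
Cut edges: (5,6)

By max-flow min-cut theorem, max flow = min cut = 11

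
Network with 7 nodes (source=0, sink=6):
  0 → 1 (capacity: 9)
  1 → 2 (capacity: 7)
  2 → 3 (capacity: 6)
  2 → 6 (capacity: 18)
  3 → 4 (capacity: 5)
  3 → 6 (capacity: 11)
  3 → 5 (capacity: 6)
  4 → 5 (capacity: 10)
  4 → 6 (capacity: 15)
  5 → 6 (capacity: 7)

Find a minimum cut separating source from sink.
Min cut value = 7, edges: (1,2)

Min cut value: 7
Partition: S = [0, 1], T = [2, 3, 4, 5, 6]
Cut edges: (1,2)

By max-flow min-cut theorem, max flow = min cut = 7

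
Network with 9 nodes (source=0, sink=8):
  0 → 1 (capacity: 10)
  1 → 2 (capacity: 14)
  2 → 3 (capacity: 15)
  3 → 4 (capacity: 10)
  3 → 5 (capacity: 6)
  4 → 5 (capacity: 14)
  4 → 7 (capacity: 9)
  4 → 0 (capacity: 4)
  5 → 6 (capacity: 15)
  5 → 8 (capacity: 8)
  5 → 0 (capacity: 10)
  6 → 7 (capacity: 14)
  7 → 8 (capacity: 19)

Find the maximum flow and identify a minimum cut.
Max flow = 10, Min cut edges: (0,1)

Maximum flow: 10
Minimum cut: (0,1)
Partition: S = [0], T = [1, 2, 3, 4, 5, 6, 7, 8]

Max-flow min-cut theorem verified: both equal 10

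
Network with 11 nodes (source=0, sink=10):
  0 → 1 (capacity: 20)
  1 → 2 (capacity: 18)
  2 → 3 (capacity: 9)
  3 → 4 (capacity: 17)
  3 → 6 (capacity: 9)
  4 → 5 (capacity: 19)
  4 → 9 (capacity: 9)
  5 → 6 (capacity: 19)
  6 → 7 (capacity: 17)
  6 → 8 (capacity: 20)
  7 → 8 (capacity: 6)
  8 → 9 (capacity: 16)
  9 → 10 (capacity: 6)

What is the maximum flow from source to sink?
Maximum flow = 6

Max flow: 6

Flow assignment:
  0 → 1: 6/20
  1 → 2: 6/18
  2 → 3: 6/9
  3 → 4: 6/17
  4 → 9: 6/9
  9 → 10: 6/6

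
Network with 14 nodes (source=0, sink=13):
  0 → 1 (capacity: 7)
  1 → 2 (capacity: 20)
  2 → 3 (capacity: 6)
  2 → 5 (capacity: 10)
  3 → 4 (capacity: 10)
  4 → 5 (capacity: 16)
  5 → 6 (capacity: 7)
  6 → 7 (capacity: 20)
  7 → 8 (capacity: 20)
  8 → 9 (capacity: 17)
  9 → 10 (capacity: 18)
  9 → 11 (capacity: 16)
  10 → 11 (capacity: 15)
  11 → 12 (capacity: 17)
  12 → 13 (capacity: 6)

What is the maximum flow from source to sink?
Maximum flow = 6

Max flow: 6

Flow assignment:
  0 → 1: 6/7
  1 → 2: 6/20
  2 → 5: 6/10
  5 → 6: 6/7
  6 → 7: 6/20
  7 → 8: 6/20
  8 → 9: 6/17
  9 → 11: 6/16
  11 → 12: 6/17
  12 → 13: 6/6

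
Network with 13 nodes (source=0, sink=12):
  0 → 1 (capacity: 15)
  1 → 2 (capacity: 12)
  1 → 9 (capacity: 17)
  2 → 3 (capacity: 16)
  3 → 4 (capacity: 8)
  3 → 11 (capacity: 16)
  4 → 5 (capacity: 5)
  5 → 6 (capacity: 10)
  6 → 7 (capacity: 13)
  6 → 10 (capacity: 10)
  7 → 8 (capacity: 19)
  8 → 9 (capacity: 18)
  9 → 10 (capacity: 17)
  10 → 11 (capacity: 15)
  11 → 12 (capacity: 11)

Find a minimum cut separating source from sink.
Min cut value = 11, edges: (11,12)

Min cut value: 11
Partition: S = [0, 1, 2, 3, 4, 5, 6, 7, 8, 9, 10, 11], T = [12]
Cut edges: (11,12)

By max-flow min-cut theorem, max flow = min cut = 11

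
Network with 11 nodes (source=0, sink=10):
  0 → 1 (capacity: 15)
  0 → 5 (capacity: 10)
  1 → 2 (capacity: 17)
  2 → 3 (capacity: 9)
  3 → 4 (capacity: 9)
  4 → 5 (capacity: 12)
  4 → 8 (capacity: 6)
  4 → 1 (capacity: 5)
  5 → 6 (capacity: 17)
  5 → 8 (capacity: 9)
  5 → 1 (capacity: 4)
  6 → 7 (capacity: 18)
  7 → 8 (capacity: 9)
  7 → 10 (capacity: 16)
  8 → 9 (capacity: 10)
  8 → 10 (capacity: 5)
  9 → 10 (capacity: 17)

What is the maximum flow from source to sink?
Maximum flow = 19

Max flow: 19

Flow assignment:
  0 → 1: 9/15
  0 → 5: 10/10
  1 → 2: 9/17
  2 → 3: 9/9
  3 → 4: 9/9
  4 → 5: 3/12
  4 → 8: 6/6
  5 → 6: 4/17
  5 → 8: 9/9
  6 → 7: 4/18
  7 → 10: 4/16
  8 → 9: 10/10
  8 → 10: 5/5
  9 → 10: 10/17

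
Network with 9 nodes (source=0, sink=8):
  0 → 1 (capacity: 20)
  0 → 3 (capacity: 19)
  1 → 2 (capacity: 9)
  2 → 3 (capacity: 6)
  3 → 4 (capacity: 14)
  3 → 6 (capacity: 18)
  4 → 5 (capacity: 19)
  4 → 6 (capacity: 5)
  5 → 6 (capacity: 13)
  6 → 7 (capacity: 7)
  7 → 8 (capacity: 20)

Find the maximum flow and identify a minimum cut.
Max flow = 7, Min cut edges: (6,7)

Maximum flow: 7
Minimum cut: (6,7)
Partition: S = [0, 1, 2, 3, 4, 5, 6], T = [7, 8]

Max-flow min-cut theorem verified: both equal 7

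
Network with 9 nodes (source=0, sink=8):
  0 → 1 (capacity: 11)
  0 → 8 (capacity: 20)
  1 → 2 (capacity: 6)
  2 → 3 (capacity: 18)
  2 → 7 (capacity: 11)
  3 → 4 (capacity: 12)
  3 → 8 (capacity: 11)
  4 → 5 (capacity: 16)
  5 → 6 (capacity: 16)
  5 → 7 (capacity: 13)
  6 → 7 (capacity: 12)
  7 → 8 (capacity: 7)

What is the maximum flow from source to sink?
Maximum flow = 26

Max flow: 26

Flow assignment:
  0 → 1: 6/11
  0 → 8: 20/20
  1 → 2: 6/6
  2 → 3: 6/18
  3 → 8: 6/11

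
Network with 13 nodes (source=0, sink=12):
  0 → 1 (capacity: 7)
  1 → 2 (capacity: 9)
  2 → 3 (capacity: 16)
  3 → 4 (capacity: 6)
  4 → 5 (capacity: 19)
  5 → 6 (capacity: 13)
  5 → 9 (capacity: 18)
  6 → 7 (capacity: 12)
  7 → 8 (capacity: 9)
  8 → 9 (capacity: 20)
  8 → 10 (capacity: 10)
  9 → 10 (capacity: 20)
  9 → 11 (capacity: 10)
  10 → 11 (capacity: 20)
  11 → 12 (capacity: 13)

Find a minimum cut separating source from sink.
Min cut value = 6, edges: (3,4)

Min cut value: 6
Partition: S = [0, 1, 2, 3], T = [4, 5, 6, 7, 8, 9, 10, 11, 12]
Cut edges: (3,4)

By max-flow min-cut theorem, max flow = min cut = 6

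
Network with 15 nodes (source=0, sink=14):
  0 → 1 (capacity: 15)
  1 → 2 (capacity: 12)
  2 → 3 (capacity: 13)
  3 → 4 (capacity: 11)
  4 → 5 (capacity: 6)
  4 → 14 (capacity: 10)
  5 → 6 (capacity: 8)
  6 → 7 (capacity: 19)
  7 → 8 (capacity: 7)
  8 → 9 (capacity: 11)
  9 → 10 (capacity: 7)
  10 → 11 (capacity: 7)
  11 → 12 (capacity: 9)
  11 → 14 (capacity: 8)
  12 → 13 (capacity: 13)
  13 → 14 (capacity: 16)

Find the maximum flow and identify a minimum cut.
Max flow = 11, Min cut edges: (3,4)

Maximum flow: 11
Minimum cut: (3,4)
Partition: S = [0, 1, 2, 3], T = [4, 5, 6, 7, 8, 9, 10, 11, 12, 13, 14]

Max-flow min-cut theorem verified: both equal 11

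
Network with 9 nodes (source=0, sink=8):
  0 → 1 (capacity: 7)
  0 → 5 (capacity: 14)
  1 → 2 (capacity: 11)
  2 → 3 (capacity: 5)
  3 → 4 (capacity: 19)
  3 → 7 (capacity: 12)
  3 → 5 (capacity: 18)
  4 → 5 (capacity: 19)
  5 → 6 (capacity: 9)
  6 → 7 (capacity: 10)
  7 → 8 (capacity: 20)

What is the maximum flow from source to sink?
Maximum flow = 14

Max flow: 14

Flow assignment:
  0 → 1: 5/7
  0 → 5: 9/14
  1 → 2: 5/11
  2 → 3: 5/5
  3 → 7: 5/12
  5 → 6: 9/9
  6 → 7: 9/10
  7 → 8: 14/20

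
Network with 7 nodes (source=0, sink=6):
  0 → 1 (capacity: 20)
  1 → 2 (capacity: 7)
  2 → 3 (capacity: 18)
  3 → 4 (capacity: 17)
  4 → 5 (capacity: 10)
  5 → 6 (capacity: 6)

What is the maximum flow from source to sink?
Maximum flow = 6

Max flow: 6

Flow assignment:
  0 → 1: 6/20
  1 → 2: 6/7
  2 → 3: 6/18
  3 → 4: 6/17
  4 → 5: 6/10
  5 → 6: 6/6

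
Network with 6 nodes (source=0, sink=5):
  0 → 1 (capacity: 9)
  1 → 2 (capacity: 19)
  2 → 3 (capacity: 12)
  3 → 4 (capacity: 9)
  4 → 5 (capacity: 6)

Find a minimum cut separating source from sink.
Min cut value = 6, edges: (4,5)

Min cut value: 6
Partition: S = [0, 1, 2, 3, 4], T = [5]
Cut edges: (4,5)

By max-flow min-cut theorem, max flow = min cut = 6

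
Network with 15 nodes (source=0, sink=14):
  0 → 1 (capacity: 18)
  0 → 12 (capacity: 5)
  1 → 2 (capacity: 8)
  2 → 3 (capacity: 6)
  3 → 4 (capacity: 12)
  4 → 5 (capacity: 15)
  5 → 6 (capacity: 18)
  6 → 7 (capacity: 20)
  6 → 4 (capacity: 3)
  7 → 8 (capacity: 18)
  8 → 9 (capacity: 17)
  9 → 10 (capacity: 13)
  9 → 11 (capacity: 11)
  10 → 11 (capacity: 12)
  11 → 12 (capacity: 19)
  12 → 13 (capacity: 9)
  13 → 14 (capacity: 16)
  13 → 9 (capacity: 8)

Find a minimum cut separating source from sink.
Min cut value = 9, edges: (12,13)

Min cut value: 9
Partition: S = [0, 1, 2, 3, 4, 5, 6, 7, 8, 9, 10, 11, 12], T = [13, 14]
Cut edges: (12,13)

By max-flow min-cut theorem, max flow = min cut = 9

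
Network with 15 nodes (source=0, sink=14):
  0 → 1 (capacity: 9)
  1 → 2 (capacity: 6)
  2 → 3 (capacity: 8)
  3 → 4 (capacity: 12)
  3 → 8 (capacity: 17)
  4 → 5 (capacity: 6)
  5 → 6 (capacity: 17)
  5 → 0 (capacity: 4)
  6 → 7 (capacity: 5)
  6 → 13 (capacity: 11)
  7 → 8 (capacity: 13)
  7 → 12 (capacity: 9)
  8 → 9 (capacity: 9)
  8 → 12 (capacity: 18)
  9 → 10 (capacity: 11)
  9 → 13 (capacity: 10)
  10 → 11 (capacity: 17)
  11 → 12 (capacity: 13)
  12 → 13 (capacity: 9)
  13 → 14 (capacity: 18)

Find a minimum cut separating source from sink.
Min cut value = 6, edges: (1,2)

Min cut value: 6
Partition: S = [0, 1], T = [2, 3, 4, 5, 6, 7, 8, 9, 10, 11, 12, 13, 14]
Cut edges: (1,2)

By max-flow min-cut theorem, max flow = min cut = 6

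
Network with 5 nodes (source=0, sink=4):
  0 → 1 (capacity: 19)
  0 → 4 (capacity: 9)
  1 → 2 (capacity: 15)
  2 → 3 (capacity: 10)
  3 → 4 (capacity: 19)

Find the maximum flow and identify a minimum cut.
Max flow = 19, Min cut edges: (0,4), (2,3)

Maximum flow: 19
Minimum cut: (0,4), (2,3)
Partition: S = [0, 1, 2], T = [3, 4]

Max-flow min-cut theorem verified: both equal 19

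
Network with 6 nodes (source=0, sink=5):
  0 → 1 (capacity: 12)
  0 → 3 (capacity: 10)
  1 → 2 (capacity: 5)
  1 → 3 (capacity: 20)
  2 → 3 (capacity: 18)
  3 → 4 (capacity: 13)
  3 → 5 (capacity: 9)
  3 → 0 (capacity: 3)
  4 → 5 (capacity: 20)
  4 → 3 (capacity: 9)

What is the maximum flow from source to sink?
Maximum flow = 22

Max flow: 22

Flow assignment:
  0 → 1: 12/12
  0 → 3: 10/10
  1 → 3: 12/20
  3 → 4: 13/13
  3 → 5: 9/9
  4 → 5: 13/20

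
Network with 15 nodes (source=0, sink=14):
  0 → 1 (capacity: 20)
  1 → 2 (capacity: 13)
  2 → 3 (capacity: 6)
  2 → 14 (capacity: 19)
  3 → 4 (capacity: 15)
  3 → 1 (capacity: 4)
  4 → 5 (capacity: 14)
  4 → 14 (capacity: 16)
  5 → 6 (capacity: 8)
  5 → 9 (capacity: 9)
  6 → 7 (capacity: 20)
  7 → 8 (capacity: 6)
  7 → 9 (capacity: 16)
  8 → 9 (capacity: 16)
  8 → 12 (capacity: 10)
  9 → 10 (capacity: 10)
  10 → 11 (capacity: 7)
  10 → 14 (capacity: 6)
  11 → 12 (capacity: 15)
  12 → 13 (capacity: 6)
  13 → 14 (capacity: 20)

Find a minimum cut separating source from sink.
Min cut value = 13, edges: (1,2)

Min cut value: 13
Partition: S = [0, 1], T = [2, 3, 4, 5, 6, 7, 8, 9, 10, 11, 12, 13, 14]
Cut edges: (1,2)

By max-flow min-cut theorem, max flow = min cut = 13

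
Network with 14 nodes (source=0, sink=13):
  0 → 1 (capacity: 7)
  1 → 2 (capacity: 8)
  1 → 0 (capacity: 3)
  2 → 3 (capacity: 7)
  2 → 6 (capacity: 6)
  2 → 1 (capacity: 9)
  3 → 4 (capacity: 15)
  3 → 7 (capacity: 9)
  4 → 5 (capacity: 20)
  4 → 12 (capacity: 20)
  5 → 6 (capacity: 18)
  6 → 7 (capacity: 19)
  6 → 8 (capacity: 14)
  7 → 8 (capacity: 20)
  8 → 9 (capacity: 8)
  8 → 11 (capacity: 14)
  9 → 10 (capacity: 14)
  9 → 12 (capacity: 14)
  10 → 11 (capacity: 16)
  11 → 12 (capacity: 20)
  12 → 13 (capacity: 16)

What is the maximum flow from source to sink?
Maximum flow = 7

Max flow: 7

Flow assignment:
  0 → 1: 7/7
  1 → 2: 7/8
  2 → 3: 7/7
  3 → 4: 7/15
  4 → 12: 7/20
  12 → 13: 7/16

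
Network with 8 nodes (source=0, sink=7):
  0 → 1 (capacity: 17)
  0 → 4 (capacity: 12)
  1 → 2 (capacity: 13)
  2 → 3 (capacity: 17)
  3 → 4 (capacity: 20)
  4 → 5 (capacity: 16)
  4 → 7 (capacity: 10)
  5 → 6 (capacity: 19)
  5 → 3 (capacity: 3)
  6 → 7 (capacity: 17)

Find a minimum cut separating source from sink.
Min cut value = 25, edges: (0,4), (1,2)

Min cut value: 25
Partition: S = [0, 1], T = [2, 3, 4, 5, 6, 7]
Cut edges: (0,4), (1,2)

By max-flow min-cut theorem, max flow = min cut = 25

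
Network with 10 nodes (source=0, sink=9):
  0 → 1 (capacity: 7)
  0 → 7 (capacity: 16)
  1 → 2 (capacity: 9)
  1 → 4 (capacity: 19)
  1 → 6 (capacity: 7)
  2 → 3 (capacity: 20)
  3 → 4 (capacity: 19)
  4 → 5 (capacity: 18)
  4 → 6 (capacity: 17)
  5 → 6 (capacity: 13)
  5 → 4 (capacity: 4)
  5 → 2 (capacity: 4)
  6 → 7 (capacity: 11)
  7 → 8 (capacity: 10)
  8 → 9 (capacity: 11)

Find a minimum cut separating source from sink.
Min cut value = 10, edges: (7,8)

Min cut value: 10
Partition: S = [0, 1, 2, 3, 4, 5, 6, 7], T = [8, 9]
Cut edges: (7,8)

By max-flow min-cut theorem, max flow = min cut = 10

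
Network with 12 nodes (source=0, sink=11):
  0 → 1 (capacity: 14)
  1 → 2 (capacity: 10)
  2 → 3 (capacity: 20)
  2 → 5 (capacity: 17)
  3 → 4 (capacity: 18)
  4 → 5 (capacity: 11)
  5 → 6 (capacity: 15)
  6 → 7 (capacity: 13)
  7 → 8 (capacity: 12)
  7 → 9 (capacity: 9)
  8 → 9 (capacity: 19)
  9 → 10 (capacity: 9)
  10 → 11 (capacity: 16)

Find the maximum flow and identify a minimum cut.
Max flow = 9, Min cut edges: (9,10)

Maximum flow: 9
Minimum cut: (9,10)
Partition: S = [0, 1, 2, 3, 4, 5, 6, 7, 8, 9], T = [10, 11]

Max-flow min-cut theorem verified: both equal 9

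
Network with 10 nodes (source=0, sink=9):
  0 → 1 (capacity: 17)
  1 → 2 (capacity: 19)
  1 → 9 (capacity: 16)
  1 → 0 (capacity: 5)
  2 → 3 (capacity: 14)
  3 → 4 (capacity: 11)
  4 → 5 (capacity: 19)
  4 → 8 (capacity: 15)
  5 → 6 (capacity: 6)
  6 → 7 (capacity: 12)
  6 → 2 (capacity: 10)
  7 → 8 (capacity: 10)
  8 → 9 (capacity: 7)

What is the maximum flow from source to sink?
Maximum flow = 17

Max flow: 17

Flow assignment:
  0 → 1: 17/17
  1 → 2: 1/19
  1 → 9: 16/16
  2 → 3: 1/14
  3 → 4: 1/11
  4 → 8: 1/15
  8 → 9: 1/7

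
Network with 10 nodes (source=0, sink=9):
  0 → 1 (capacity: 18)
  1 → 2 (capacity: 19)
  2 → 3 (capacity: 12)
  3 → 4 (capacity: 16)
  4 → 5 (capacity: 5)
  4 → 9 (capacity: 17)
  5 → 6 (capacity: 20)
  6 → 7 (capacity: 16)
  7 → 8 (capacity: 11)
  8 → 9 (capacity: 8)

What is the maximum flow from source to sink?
Maximum flow = 12

Max flow: 12

Flow assignment:
  0 → 1: 12/18
  1 → 2: 12/19
  2 → 3: 12/12
  3 → 4: 12/16
  4 → 9: 12/17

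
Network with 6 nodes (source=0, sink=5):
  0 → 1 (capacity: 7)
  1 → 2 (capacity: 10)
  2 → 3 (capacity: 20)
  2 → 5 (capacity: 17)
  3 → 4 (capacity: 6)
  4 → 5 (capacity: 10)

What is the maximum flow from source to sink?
Maximum flow = 7

Max flow: 7

Flow assignment:
  0 → 1: 7/7
  1 → 2: 7/10
  2 → 5: 7/17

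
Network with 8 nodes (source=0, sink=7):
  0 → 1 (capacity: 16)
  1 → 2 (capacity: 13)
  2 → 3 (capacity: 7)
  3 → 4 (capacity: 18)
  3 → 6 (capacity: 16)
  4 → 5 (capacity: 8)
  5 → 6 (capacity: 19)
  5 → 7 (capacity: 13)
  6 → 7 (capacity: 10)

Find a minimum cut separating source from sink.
Min cut value = 7, edges: (2,3)

Min cut value: 7
Partition: S = [0, 1, 2], T = [3, 4, 5, 6, 7]
Cut edges: (2,3)

By max-flow min-cut theorem, max flow = min cut = 7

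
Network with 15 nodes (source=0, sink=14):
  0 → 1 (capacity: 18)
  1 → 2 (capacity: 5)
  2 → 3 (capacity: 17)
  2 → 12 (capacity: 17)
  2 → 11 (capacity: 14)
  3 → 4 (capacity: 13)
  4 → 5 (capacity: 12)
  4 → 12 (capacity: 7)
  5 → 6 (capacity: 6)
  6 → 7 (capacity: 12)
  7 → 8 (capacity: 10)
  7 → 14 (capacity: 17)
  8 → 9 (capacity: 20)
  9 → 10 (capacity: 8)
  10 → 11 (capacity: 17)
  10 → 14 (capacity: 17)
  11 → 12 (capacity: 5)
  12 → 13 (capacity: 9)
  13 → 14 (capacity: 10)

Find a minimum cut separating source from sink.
Min cut value = 5, edges: (1,2)

Min cut value: 5
Partition: S = [0, 1], T = [2, 3, 4, 5, 6, 7, 8, 9, 10, 11, 12, 13, 14]
Cut edges: (1,2)

By max-flow min-cut theorem, max flow = min cut = 5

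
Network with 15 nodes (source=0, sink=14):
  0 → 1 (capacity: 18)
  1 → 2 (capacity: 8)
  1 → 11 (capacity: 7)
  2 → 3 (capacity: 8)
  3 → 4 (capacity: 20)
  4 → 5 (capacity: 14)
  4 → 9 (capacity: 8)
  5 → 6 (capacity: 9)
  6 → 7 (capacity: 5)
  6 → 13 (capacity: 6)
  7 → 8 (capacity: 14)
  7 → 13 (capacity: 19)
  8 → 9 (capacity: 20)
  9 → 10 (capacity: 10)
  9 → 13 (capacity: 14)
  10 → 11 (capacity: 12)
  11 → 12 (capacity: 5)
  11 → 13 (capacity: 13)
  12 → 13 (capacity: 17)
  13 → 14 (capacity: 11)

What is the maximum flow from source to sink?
Maximum flow = 11

Max flow: 11

Flow assignment:
  0 → 1: 11/18
  1 → 2: 8/8
  1 → 11: 3/7
  2 → 3: 8/8
  3 → 4: 8/20
  4 → 9: 8/8
  9 → 13: 8/14
  11 → 13: 3/13
  13 → 14: 11/11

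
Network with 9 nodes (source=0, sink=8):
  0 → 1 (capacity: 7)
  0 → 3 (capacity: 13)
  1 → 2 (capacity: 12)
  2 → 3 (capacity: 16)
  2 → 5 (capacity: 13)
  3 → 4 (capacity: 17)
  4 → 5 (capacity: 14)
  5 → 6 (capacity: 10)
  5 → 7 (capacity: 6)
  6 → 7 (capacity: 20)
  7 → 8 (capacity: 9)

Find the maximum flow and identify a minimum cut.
Max flow = 9, Min cut edges: (7,8)

Maximum flow: 9
Minimum cut: (7,8)
Partition: S = [0, 1, 2, 3, 4, 5, 6, 7], T = [8]

Max-flow min-cut theorem verified: both equal 9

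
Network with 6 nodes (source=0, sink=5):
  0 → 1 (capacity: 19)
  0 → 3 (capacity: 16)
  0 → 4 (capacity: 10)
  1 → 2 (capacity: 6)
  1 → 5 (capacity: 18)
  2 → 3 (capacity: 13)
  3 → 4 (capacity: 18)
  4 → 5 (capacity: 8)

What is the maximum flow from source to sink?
Maximum flow = 26

Max flow: 26

Flow assignment:
  0 → 1: 19/19
  0 → 4: 7/10
  1 → 2: 1/6
  1 → 5: 18/18
  2 → 3: 1/13
  3 → 4: 1/18
  4 → 5: 8/8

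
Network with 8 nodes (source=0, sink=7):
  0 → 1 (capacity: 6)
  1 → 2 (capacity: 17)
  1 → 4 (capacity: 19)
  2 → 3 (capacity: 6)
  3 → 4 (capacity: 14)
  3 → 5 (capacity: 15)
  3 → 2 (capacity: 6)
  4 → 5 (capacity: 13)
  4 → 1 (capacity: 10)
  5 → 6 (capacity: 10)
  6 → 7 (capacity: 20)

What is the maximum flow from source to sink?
Maximum flow = 6

Max flow: 6

Flow assignment:
  0 → 1: 6/6
  1 → 4: 6/19
  4 → 5: 6/13
  5 → 6: 6/10
  6 → 7: 6/20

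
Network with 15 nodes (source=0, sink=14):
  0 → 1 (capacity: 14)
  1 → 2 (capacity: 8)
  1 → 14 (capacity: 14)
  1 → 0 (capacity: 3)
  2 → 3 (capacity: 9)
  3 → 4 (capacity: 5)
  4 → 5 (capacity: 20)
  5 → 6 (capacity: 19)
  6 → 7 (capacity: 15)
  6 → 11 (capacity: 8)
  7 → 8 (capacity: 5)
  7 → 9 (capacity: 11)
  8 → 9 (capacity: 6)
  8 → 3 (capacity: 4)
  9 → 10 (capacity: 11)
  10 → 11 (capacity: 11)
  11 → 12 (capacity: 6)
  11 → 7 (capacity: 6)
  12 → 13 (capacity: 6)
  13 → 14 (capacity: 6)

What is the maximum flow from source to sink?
Maximum flow = 14

Max flow: 14

Flow assignment:
  0 → 1: 14/14
  1 → 14: 14/14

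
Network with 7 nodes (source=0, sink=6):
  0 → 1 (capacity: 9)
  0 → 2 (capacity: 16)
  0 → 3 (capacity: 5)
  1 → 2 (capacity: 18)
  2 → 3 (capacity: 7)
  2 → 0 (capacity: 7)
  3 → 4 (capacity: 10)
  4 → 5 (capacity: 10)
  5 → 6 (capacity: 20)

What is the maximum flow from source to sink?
Maximum flow = 10

Max flow: 10

Flow assignment:
  0 → 1: 9/9
  0 → 3: 3/5
  1 → 2: 9/18
  2 → 3: 7/7
  2 → 0: 2/7
  3 → 4: 10/10
  4 → 5: 10/10
  5 → 6: 10/20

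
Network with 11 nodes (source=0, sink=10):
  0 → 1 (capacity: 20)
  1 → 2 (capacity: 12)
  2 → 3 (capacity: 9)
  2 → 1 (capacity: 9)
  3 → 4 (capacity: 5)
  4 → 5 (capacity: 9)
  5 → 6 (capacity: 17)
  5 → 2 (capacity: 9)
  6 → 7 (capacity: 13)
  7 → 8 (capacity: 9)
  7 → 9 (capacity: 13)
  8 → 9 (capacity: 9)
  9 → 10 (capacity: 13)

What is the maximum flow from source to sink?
Maximum flow = 5

Max flow: 5

Flow assignment:
  0 → 1: 5/20
  1 → 2: 5/12
  2 → 3: 5/9
  3 → 4: 5/5
  4 → 5: 5/9
  5 → 6: 5/17
  6 → 7: 5/13
  7 → 9: 5/13
  9 → 10: 5/13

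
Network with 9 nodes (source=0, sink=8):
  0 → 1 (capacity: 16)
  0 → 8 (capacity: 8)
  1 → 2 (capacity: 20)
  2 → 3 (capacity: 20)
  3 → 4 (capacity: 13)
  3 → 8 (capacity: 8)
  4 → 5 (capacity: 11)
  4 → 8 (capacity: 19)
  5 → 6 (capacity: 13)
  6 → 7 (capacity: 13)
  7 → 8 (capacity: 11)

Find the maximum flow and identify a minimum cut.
Max flow = 24, Min cut edges: (0,1), (0,8)

Maximum flow: 24
Minimum cut: (0,1), (0,8)
Partition: S = [0], T = [1, 2, 3, 4, 5, 6, 7, 8]

Max-flow min-cut theorem verified: both equal 24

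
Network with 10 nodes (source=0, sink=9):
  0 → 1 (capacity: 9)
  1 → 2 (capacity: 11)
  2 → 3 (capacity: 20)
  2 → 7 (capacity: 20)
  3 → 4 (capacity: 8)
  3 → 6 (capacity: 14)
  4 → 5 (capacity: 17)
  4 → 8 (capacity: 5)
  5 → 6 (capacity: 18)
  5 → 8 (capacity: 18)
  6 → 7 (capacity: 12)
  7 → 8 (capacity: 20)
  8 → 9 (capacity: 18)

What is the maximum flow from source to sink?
Maximum flow = 9

Max flow: 9

Flow assignment:
  0 → 1: 9/9
  1 → 2: 9/11
  2 → 7: 9/20
  7 → 8: 9/20
  8 → 9: 9/18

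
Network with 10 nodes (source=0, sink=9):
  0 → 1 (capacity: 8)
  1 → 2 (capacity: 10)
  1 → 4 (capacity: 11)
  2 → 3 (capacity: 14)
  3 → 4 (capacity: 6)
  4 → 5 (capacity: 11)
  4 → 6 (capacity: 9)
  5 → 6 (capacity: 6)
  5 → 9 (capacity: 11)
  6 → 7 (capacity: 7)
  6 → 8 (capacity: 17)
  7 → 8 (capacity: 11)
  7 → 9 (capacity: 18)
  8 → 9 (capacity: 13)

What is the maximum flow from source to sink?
Maximum flow = 8

Max flow: 8

Flow assignment:
  0 → 1: 8/8
  1 → 4: 8/11
  4 → 5: 8/11
  5 → 9: 8/11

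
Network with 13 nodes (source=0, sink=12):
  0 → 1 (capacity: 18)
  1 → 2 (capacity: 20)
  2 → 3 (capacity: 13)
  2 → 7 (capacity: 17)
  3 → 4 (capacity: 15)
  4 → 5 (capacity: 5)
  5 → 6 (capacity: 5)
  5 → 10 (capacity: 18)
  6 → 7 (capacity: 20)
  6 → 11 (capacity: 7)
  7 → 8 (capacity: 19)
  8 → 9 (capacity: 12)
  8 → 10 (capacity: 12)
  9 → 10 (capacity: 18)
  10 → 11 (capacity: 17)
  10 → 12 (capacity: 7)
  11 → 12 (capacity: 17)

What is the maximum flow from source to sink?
Maximum flow = 18

Max flow: 18

Flow assignment:
  0 → 1: 18/18
  1 → 2: 18/20
  2 → 3: 1/13
  2 → 7: 17/17
  3 → 4: 1/15
  4 → 5: 1/5
  5 → 10: 1/18
  7 → 8: 17/19
  8 → 9: 5/12
  8 → 10: 12/12
  9 → 10: 5/18
  10 → 11: 11/17
  10 → 12: 7/7
  11 → 12: 11/17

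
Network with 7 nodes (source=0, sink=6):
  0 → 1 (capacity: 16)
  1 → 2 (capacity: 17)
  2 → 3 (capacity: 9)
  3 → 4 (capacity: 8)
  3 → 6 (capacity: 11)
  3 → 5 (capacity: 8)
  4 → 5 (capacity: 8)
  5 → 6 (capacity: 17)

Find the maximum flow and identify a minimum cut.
Max flow = 9, Min cut edges: (2,3)

Maximum flow: 9
Minimum cut: (2,3)
Partition: S = [0, 1, 2], T = [3, 4, 5, 6]

Max-flow min-cut theorem verified: both equal 9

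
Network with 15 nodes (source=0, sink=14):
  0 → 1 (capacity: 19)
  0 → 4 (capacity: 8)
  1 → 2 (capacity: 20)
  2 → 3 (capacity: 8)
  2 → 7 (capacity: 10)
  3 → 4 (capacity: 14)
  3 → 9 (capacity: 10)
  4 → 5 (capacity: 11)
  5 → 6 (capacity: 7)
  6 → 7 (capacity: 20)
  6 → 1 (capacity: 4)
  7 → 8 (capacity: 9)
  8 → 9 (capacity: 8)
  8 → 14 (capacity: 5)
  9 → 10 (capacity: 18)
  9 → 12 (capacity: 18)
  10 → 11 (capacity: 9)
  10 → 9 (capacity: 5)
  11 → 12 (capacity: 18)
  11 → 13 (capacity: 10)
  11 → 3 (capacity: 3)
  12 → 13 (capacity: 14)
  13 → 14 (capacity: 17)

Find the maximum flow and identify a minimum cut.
Max flow = 17, Min cut edges: (2,3), (7,8)

Maximum flow: 17
Minimum cut: (2,3), (7,8)
Partition: S = [0, 1, 2, 4, 5, 6, 7], T = [3, 8, 9, 10, 11, 12, 13, 14]

Max-flow min-cut theorem verified: both equal 17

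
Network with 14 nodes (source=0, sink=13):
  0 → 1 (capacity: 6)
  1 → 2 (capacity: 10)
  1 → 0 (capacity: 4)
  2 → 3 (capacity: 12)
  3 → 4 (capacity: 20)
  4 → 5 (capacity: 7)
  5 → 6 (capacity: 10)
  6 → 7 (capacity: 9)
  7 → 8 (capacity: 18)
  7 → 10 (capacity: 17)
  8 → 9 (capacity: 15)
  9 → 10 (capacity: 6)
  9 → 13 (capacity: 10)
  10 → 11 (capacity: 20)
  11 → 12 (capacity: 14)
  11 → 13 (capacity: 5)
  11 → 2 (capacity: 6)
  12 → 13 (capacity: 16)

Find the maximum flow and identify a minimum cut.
Max flow = 6, Min cut edges: (0,1)

Maximum flow: 6
Minimum cut: (0,1)
Partition: S = [0], T = [1, 2, 3, 4, 5, 6, 7, 8, 9, 10, 11, 12, 13]

Max-flow min-cut theorem verified: both equal 6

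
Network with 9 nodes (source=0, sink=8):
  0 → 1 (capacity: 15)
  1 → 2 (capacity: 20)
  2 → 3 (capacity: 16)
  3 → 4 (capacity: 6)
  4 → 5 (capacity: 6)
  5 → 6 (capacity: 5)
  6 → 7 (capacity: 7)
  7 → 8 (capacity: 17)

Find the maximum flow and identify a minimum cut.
Max flow = 5, Min cut edges: (5,6)

Maximum flow: 5
Minimum cut: (5,6)
Partition: S = [0, 1, 2, 3, 4, 5], T = [6, 7, 8]

Max-flow min-cut theorem verified: both equal 5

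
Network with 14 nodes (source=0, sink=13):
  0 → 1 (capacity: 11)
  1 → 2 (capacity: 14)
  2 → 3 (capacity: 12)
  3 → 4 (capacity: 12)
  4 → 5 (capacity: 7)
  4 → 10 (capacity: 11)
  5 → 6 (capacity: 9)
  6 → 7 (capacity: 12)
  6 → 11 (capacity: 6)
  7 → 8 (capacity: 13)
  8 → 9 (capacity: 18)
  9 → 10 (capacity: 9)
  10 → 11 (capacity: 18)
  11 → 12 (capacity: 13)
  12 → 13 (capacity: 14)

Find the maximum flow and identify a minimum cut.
Max flow = 11, Min cut edges: (0,1)

Maximum flow: 11
Minimum cut: (0,1)
Partition: S = [0], T = [1, 2, 3, 4, 5, 6, 7, 8, 9, 10, 11, 12, 13]

Max-flow min-cut theorem verified: both equal 11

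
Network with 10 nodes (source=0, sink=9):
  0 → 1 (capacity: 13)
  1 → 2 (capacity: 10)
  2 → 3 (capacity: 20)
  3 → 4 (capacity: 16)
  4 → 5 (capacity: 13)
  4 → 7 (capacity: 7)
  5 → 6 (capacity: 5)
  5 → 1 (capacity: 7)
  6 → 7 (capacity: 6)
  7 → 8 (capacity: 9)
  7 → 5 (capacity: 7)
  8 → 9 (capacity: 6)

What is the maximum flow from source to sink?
Maximum flow = 6

Max flow: 6

Flow assignment:
  0 → 1: 6/13
  1 → 2: 10/10
  2 → 3: 10/20
  3 → 4: 10/16
  4 → 5: 3/13
  4 → 7: 7/7
  5 → 6: 2/5
  5 → 1: 4/7
  6 → 7: 2/6
  7 → 8: 6/9
  7 → 5: 3/7
  8 → 9: 6/6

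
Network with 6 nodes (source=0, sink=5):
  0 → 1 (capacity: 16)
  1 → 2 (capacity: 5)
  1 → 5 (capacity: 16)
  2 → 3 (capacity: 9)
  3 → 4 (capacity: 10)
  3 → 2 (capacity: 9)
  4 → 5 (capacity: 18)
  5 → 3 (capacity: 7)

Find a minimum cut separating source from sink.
Min cut value = 16, edges: (0,1)

Min cut value: 16
Partition: S = [0], T = [1, 2, 3, 4, 5]
Cut edges: (0,1)

By max-flow min-cut theorem, max flow = min cut = 16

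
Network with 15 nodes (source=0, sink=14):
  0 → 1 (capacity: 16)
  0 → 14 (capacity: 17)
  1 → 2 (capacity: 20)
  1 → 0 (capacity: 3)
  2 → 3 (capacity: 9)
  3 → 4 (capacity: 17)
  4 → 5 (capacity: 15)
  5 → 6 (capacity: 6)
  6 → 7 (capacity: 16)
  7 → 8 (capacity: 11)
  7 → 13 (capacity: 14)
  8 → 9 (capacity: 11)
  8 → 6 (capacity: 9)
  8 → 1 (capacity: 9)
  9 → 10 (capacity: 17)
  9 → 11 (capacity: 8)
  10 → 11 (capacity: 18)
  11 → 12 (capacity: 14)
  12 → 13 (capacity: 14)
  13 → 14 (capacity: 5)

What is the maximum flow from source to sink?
Maximum flow = 22

Max flow: 22

Flow assignment:
  0 → 1: 5/16
  0 → 14: 17/17
  1 → 2: 6/20
  2 → 3: 6/9
  3 → 4: 6/17
  4 → 5: 6/15
  5 → 6: 6/6
  6 → 7: 6/16
  7 → 8: 1/11
  7 → 13: 5/14
  8 → 1: 1/9
  13 → 14: 5/5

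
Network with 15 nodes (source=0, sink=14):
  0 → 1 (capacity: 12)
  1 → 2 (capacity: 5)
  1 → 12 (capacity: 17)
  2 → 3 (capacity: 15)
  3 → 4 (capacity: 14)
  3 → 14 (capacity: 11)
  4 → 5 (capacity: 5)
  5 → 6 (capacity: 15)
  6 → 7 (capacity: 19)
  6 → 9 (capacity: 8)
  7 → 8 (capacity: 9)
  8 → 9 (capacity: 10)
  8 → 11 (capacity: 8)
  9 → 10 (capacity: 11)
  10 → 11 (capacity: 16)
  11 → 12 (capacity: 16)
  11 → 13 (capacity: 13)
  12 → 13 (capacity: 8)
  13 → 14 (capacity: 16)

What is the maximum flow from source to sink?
Maximum flow = 12

Max flow: 12

Flow assignment:
  0 → 1: 12/12
  1 → 2: 5/5
  1 → 12: 7/17
  2 → 3: 5/15
  3 → 14: 5/11
  12 → 13: 7/8
  13 → 14: 7/16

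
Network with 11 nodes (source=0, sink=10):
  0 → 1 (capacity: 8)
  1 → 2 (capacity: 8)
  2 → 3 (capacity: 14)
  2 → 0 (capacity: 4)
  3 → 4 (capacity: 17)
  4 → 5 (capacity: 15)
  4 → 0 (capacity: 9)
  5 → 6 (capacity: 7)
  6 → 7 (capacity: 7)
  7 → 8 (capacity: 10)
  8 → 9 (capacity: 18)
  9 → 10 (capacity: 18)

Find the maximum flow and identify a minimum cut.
Max flow = 7, Min cut edges: (6,7)

Maximum flow: 7
Minimum cut: (6,7)
Partition: S = [0, 1, 2, 3, 4, 5, 6], T = [7, 8, 9, 10]

Max-flow min-cut theorem verified: both equal 7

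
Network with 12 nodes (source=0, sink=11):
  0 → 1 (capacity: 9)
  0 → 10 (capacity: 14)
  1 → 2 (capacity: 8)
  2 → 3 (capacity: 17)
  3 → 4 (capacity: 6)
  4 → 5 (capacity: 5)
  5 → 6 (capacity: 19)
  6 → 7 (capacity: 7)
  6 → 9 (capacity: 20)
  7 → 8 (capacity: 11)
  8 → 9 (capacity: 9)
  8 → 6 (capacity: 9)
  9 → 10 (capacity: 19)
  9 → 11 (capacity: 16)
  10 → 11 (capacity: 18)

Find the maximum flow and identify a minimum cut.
Max flow = 19, Min cut edges: (0,10), (4,5)

Maximum flow: 19
Minimum cut: (0,10), (4,5)
Partition: S = [0, 1, 2, 3, 4], T = [5, 6, 7, 8, 9, 10, 11]

Max-flow min-cut theorem verified: both equal 19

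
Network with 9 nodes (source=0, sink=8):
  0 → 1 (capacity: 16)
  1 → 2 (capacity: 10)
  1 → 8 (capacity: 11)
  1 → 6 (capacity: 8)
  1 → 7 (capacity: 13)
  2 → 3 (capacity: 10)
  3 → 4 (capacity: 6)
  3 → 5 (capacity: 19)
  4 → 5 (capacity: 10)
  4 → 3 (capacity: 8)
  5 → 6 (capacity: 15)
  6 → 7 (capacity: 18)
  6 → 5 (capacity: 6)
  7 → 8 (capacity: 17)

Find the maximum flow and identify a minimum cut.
Max flow = 16, Min cut edges: (0,1)

Maximum flow: 16
Minimum cut: (0,1)
Partition: S = [0], T = [1, 2, 3, 4, 5, 6, 7, 8]

Max-flow min-cut theorem verified: both equal 16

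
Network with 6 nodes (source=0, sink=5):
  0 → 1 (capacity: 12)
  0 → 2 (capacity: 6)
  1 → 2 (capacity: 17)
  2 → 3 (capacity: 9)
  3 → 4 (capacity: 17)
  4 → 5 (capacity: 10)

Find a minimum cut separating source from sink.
Min cut value = 9, edges: (2,3)

Min cut value: 9
Partition: S = [0, 1, 2], T = [3, 4, 5]
Cut edges: (2,3)

By max-flow min-cut theorem, max flow = min cut = 9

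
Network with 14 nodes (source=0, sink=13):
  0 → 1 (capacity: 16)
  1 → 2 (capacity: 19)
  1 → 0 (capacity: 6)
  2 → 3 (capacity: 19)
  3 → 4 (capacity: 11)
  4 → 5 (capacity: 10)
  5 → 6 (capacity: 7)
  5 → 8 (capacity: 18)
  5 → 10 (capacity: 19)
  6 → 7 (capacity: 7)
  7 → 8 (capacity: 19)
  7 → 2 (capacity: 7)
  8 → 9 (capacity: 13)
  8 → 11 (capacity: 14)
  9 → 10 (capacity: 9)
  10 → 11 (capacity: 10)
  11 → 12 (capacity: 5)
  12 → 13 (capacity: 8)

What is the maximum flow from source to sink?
Maximum flow = 5

Max flow: 5

Flow assignment:
  0 → 1: 5/16
  1 → 2: 5/19
  2 → 3: 5/19
  3 → 4: 5/11
  4 → 5: 5/10
  5 → 8: 5/18
  8 → 11: 5/14
  11 → 12: 5/5
  12 → 13: 5/8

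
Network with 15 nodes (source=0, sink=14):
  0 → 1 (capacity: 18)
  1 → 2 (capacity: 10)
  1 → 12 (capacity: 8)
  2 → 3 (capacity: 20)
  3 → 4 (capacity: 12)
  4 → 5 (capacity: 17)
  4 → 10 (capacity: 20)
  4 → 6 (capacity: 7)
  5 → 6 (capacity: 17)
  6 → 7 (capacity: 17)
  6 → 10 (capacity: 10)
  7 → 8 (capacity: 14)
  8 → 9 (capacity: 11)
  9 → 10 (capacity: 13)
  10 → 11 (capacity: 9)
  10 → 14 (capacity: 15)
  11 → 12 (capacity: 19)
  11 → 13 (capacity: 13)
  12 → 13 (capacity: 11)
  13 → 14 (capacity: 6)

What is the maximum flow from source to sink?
Maximum flow = 16

Max flow: 16

Flow assignment:
  0 → 1: 16/18
  1 → 2: 10/10
  1 → 12: 6/8
  2 → 3: 10/20
  3 → 4: 10/12
  4 → 10: 10/20
  10 → 14: 10/15
  12 → 13: 6/11
  13 → 14: 6/6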